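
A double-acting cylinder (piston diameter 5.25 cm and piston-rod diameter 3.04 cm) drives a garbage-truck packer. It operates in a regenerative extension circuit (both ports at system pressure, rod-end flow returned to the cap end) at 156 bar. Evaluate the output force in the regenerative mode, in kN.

With equal pressure on both faces, forces on the annular region cancel; the net push is pressure × rod cross-section.
Rod cross-section A_rod = π/4 × (3.04 cm)² = 7.258 cm^2
F = P × A_rod

F ≈ 11.3 kN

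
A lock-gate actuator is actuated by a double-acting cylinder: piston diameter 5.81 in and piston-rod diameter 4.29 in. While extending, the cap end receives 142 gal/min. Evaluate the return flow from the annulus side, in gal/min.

Q_out ≈ 64.6 gal/min

Cap-side area A_cap = π/4 × (5.81 in)² = 26.51 in^2
Rod-side annular area A_ann = π/4 × (5.81² − 4.29²) = 12.06 in^2
Piston speed v = Q_in/A_cap; rod-end outflow Q_out = v × A_ann = Q_in × A_ann/A_cap.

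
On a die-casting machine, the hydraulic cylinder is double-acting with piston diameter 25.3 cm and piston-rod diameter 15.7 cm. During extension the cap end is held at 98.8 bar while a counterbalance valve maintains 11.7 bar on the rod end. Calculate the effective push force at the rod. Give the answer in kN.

F ≈ 461 kN

Cap-side area A_cap = π/4 × (25.3 cm)² = 502.7 cm^2
Rod-side annular area A_ann = π/4 × (25.3² − 15.7²) = 309.1 cm^2
Net thrust = P_cap·A_cap − P_rod·A_ann = 496.7 kN − 36.17 kN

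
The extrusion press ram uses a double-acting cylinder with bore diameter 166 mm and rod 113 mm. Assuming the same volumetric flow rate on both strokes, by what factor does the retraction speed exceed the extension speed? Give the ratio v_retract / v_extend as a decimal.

v_ret/v_ext ≈ 1.86

Cap-side area A_cap = π/4 × (166 mm)² = 21640 mm^2
Rod-side annular area A_ann = π/4 × (166² − 113²) = 11610 mm^2
For equal Q, v ∝ 1/A, so v_ret/v_ext = A_cap/A_ann.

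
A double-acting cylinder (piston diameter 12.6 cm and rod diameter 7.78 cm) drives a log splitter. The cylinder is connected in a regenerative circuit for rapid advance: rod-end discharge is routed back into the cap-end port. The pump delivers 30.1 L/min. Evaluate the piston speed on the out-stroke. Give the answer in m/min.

v ≈ 6.33 m/min

In regeneration the rod-end outflow joins the pump flow into the cap end, so the net volume the pump must supply per unit advance equals the rod cross-section area.
Rod cross-section A_rod = π/4 × (7.78 cm)² = 47.54 cm^2
v = Q_pump / A_rod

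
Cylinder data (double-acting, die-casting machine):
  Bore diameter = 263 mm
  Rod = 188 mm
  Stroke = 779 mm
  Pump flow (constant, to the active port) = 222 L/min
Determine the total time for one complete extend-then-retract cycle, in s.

Cap-side area A_cap = π/4 × (263 mm)² = 54330 mm^2
Rod-side annular area A_ann = π/4 × (263² − 188²) = 26570 mm^2
t_ext = A_cap·L/Q = 11.44 s
t_ret = A_ann·L/Q = 5.593 s
t_cycle = t_ext + t_ret

t ≈ 17.0 s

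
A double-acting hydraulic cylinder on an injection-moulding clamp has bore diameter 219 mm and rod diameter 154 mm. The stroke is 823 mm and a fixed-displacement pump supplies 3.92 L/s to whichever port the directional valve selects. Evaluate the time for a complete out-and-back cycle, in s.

t ≈ 11.9 s

Cap-side area A_cap = π/4 × (219 mm)² = 37670 mm^2
Rod-side annular area A_ann = π/4 × (219² − 154²) = 19040 mm^2
t_ext = A_cap·L/Q = 7.908 s
t_ret = A_ann·L/Q = 3.998 s
t_cycle = t_ext + t_ret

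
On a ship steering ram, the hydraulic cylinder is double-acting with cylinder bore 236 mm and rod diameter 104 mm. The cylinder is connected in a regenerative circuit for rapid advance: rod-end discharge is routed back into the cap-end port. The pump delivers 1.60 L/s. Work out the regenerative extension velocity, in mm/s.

In regeneration the rod-end outflow joins the pump flow into the cap end, so the net volume the pump must supply per unit advance equals the rod cross-section area.
Rod cross-section A_rod = π/4 × (104 mm)² = 8495 mm^2
v = Q_pump / A_rod

v ≈ 188 mm/s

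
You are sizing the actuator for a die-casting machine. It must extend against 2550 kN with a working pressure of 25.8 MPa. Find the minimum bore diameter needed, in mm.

Extension force acts on the full piston face: F = P × (π/4)D².
D = √(4F / (πP)) = √(4 × 2550 kN / (π × 25.8 MPa))

D ≈ 355 mm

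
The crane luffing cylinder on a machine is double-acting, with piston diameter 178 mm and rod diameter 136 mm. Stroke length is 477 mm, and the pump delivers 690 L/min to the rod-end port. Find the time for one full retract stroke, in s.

t ≈ 0.430 s

Rod-side annular area A_ann = π/4 × (178² − 136²) = 10360 mm^2
Swept volume V = A × L; t = V / Q = A·L / Q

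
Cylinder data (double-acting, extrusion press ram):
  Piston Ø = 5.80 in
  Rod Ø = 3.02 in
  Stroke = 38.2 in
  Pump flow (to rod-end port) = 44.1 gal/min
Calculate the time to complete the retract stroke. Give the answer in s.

Rod-side annular area A_ann = π/4 × (5.80² − 3.02²) = 19.26 in^2
Swept volume V = A × L; t = V / Q = A·L / Q

t ≈ 4.33 s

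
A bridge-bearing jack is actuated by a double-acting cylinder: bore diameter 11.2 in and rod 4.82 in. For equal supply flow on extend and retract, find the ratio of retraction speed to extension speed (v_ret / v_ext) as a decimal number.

v_ret/v_ext ≈ 1.23

Cap-side area A_cap = π/4 × (11.2 in)² = 98.52 in^2
Rod-side annular area A_ann = π/4 × (11.2² − 4.82²) = 80.27 in^2
For equal Q, v ∝ 1/A, so v_ret/v_ext = A_cap/A_ann.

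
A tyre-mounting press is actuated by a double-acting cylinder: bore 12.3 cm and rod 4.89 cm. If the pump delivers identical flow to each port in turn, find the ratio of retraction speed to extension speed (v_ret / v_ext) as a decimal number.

Cap-side area A_cap = π/4 × (12.3 cm)² = 118.8 cm^2
Rod-side annular area A_ann = π/4 × (12.3² − 4.89²) = 100.0 cm^2
For equal Q, v ∝ 1/A, so v_ret/v_ext = A_cap/A_ann.

v_ret/v_ext ≈ 1.19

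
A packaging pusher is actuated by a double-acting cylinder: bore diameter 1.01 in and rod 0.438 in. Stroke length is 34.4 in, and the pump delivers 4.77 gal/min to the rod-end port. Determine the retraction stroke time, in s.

t ≈ 1.22 s

Rod-side annular area A_ann = π/4 × (1.01² − 0.438²) = 0.6505 in^2
Swept volume V = A × L; t = V / Q = A·L / Q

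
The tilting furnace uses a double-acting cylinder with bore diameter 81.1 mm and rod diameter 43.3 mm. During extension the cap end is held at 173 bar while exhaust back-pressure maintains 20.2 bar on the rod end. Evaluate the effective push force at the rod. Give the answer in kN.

F ≈ 81.9 kN

Cap-side area A_cap = π/4 × (81.1 mm)² = 5166 mm^2
Rod-side annular area A_ann = π/4 × (81.1² − 43.3²) = 3693 mm^2
Net thrust = P_cap·A_cap − P_rod·A_ann = 89.37 kN − 7.460 kN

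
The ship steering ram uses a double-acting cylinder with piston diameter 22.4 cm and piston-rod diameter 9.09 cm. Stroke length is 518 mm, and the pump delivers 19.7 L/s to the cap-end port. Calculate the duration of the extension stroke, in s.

Cap-side area A_cap = π/4 × (22.4 cm)² = 394.1 cm^2
Swept volume V = A × L; t = V / Q = A·L / Q

t ≈ 1.04 s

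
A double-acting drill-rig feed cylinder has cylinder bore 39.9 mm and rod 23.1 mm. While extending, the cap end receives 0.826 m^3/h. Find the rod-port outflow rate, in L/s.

Cap-side area A_cap = π/4 × (39.9 mm)² = 1250 mm^2
Rod-side annular area A_ann = π/4 × (39.9² − 23.1²) = 831.3 mm^2
Piston speed v = Q_in/A_cap; rod-end outflow Q_out = v × A_ann = Q_in × A_ann/A_cap.

Q_out ≈ 0.153 L/s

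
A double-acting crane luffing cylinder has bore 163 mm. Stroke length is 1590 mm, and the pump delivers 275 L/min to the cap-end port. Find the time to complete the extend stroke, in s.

t ≈ 7.24 s

Cap-side area A_cap = π/4 × (163 mm)² = 20870 mm^2
Swept volume V = A × L; t = V / Q = A·L / Q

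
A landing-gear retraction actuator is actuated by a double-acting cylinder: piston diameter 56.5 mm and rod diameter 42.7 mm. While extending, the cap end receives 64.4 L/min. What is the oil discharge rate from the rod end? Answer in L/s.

Cap-side area A_cap = π/4 × (56.5 mm)² = 2507 mm^2
Rod-side annular area A_ann = π/4 × (56.5² − 42.7²) = 1075 mm^2
Piston speed v = Q_in/A_cap; rod-end outflow Q_out = v × A_ann = Q_in × A_ann/A_cap.

Q_out ≈ 0.460 L/s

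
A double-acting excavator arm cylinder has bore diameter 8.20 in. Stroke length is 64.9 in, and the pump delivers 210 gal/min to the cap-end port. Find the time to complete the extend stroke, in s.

Cap-side area A_cap = π/4 × (8.20 in)² = 52.81 in^2
Swept volume V = A × L; t = V / Q = A·L / Q

t ≈ 4.24 s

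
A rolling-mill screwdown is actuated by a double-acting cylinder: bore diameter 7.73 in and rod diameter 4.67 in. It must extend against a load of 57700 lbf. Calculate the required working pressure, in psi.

Cap-side area A_cap = π/4 × (7.73 in)² = 46.93 in^2
P = F / A = 57700 lbf / A

P ≈ 1230 psi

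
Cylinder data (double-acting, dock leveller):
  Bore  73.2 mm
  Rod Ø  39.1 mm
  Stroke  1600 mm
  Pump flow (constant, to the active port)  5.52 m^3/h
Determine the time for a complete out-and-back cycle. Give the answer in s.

Cap-side area A_cap = π/4 × (73.2 mm)² = 4208 mm^2
Rod-side annular area A_ann = π/4 × (73.2² − 39.1²) = 3008 mm^2
t_ext = A_cap·L/Q = 4.391 s
t_ret = A_ann·L/Q = 3.138 s
t_cycle = t_ext + t_ret

t ≈ 7.53 s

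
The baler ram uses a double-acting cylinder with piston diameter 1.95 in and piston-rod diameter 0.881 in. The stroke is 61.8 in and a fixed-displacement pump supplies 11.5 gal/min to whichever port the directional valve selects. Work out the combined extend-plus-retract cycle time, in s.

t ≈ 7.49 s

Cap-side area A_cap = π/4 × (1.95 in)² = 2.986 in^2
Rod-side annular area A_ann = π/4 × (1.95² − 0.881²) = 2.377 in^2
t_ext = A_cap·L/Q = 4.169 s
t_ret = A_ann·L/Q = 3.318 s
t_cycle = t_ext + t_ret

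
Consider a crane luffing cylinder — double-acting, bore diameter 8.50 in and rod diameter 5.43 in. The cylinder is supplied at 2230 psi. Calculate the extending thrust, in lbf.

F ≈ 1.27e5 lbf

Cap-side area A_cap = π/4 × (8.50 in)² = 56.75 in^2
F = P × A_cap = 2230 psi × A_cap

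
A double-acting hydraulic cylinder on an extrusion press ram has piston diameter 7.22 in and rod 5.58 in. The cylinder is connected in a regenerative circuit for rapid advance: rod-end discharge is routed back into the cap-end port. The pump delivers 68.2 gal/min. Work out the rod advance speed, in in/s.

In regeneration the rod-end outflow joins the pump flow into the cap end, so the net volume the pump must supply per unit advance equals the rod cross-section area.
Rod cross-section A_rod = π/4 × (5.58 in)² = 24.45 in^2
v = Q_pump / A_rod

v ≈ 10.7 in/s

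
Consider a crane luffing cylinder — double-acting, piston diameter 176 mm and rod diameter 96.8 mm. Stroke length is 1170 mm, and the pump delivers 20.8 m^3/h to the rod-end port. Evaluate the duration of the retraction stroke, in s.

t ≈ 3.44 s

Rod-side annular area A_ann = π/4 × (176² − 96.8²) = 16970 mm^2
Swept volume V = A × L; t = V / Q = A·L / Q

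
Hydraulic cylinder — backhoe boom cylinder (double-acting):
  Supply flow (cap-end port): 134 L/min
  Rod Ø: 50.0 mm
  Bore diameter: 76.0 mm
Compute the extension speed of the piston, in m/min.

v ≈ 29.5 m/min

Cap-side area A_cap = π/4 × (76.0 mm)² = 4536 mm^2
v = Q / A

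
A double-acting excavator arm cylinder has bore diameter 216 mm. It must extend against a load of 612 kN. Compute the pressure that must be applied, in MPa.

P ≈ 16.7 MPa

Cap-side area A_cap = π/4 × (216 mm)² = 36640 mm^2
P = F / A = 612 kN / A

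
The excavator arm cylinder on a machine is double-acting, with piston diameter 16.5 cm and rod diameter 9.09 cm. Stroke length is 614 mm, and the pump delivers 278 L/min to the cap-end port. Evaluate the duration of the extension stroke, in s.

t ≈ 2.83 s

Cap-side area A_cap = π/4 × (16.5 cm)² = 213.8 cm^2
Swept volume V = A × L; t = V / Q = A·L / Q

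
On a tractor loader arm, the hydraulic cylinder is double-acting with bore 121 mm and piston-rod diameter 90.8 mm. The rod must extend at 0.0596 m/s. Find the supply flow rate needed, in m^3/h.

Q ≈ 2.47 m^3/h

Cap-side area A_cap = π/4 × (121 mm)² = 11500 mm^2
Q = A × v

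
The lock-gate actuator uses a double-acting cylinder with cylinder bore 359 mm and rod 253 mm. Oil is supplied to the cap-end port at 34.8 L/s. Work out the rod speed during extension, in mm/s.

v ≈ 344 mm/s

Cap-side area A_cap = π/4 × (359 mm)² = 1.012e5 mm^2
v = Q / A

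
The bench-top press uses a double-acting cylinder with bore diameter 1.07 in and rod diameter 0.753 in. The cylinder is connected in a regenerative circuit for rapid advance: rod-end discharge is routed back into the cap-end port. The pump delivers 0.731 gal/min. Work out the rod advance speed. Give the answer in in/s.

In regeneration the rod-end outflow joins the pump flow into the cap end, so the net volume the pump must supply per unit advance equals the rod cross-section area.
Rod cross-section A_rod = π/4 × (0.753 in)² = 0.4453 in^2
v = Q_pump / A_rod

v ≈ 6.32 in/s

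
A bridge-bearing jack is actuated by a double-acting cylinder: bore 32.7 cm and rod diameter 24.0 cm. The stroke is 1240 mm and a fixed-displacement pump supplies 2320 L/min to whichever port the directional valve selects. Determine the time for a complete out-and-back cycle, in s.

Cap-side area A_cap = π/4 × (32.7 cm)² = 839.8 cm^2
Rod-side annular area A_ann = π/4 × (32.7² − 24.0²) = 387.4 cm^2
t_ext = A_cap·L/Q = 2.693 s
t_ret = A_ann·L/Q = 1.242 s
t_cycle = t_ext + t_ret

t ≈ 3.94 s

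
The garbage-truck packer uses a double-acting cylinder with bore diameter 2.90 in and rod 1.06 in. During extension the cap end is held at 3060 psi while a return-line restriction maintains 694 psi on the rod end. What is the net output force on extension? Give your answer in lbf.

Cap-side area A_cap = π/4 × (2.90 in)² = 6.605 in^2
Rod-side annular area A_ann = π/4 × (2.90² − 1.06²) = 5.723 in^2
Net thrust = P_cap·A_cap − P_rod·A_ann = 20210 lbf − 3972 lbf

F ≈ 16200 lbf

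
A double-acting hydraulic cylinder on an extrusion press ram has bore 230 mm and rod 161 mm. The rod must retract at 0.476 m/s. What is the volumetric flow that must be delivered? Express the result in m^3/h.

Q ≈ 36.3 m^3/h

Rod-side annular area A_ann = π/4 × (230² − 161²) = 21190 mm^2
Q = A × v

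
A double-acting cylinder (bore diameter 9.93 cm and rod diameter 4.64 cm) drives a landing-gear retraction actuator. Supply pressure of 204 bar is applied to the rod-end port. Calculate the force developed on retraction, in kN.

Rod-side annular area A_ann = π/4 × (9.93² − 4.64²) = 60.53 cm^2
On retraction the pressure acts on the annular area (bore minus rod).
F = P × A_ann

F ≈ 123 kN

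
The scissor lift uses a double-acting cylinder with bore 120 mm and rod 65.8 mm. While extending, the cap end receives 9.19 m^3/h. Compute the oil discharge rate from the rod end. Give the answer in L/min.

Cap-side area A_cap = π/4 × (120 mm)² = 11310 mm^2
Rod-side annular area A_ann = π/4 × (120² − 65.8²) = 7909 mm^2
Piston speed v = Q_in/A_cap; rod-end outflow Q_out = v × A_ann = Q_in × A_ann/A_cap.

Q_out ≈ 107 L/min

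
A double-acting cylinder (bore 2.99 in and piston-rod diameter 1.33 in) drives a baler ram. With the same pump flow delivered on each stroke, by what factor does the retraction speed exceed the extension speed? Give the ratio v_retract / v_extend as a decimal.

v_ret/v_ext ≈ 1.25

Cap-side area A_cap = π/4 × (2.99 in)² = 7.022 in^2
Rod-side annular area A_ann = π/4 × (2.99² − 1.33²) = 5.632 in^2
For equal Q, v ∝ 1/A, so v_ret/v_ext = A_cap/A_ann.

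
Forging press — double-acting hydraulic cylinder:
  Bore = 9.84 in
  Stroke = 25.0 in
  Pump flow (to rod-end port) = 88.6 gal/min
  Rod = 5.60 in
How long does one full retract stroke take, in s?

Rod-side annular area A_ann = π/4 × (9.84² − 5.60²) = 51.42 in^2
Swept volume V = A × L; t = V / Q = A·L / Q

t ≈ 3.77 s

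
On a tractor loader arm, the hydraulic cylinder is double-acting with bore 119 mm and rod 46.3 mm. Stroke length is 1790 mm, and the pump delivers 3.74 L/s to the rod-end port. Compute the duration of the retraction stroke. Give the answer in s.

Rod-side annular area A_ann = π/4 × (119² − 46.3²) = 9438 mm^2
Swept volume V = A × L; t = V / Q = A·L / Q

t ≈ 4.52 s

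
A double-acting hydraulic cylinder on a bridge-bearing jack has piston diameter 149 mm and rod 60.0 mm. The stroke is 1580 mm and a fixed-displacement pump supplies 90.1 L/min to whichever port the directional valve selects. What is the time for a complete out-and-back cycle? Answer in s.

t ≈ 33.7 s

Cap-side area A_cap = π/4 × (149 mm)² = 17440 mm^2
Rod-side annular area A_ann = π/4 × (149² − 60.0²) = 14610 mm^2
t_ext = A_cap·L/Q = 18.35 s
t_ret = A_ann·L/Q = 15.37 s
t_cycle = t_ext + t_ret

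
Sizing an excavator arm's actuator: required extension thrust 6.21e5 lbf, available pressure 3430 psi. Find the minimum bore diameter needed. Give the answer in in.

Extension force acts on the full piston face: F = P × (π/4)D².
D = √(4F / (πP)) = √(4 × 6.21e5 lbf / (π × 3430 psi))

D ≈ 15.2 in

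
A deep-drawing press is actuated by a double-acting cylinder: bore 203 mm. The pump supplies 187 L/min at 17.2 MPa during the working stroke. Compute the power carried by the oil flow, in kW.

W ≈ 53.6 kW

Hydraulic power = P × Q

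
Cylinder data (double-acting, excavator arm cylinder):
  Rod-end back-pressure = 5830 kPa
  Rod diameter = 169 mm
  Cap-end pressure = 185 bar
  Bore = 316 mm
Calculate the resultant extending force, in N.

F ≈ 1.12e6 N

Cap-side area A_cap = π/4 × (316 mm)² = 78430 mm^2
Rod-side annular area A_ann = π/4 × (316² − 169²) = 55990 mm^2
Net thrust = P_cap·A_cap − P_rod·A_ann = 1.451e6 N − 3.265e5 N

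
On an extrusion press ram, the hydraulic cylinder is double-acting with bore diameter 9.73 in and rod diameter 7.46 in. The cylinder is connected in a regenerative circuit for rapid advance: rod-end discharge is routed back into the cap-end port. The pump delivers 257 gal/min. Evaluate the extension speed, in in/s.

v ≈ 22.6 in/s

In regeneration the rod-end outflow joins the pump flow into the cap end, so the net volume the pump must supply per unit advance equals the rod cross-section area.
Rod cross-section A_rod = π/4 × (7.46 in)² = 43.71 in^2
v = Q_pump / A_rod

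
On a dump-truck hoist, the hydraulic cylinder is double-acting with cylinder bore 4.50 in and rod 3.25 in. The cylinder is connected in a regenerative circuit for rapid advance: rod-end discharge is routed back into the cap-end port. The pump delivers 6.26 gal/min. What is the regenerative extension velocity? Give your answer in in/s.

In regeneration the rod-end outflow joins the pump flow into the cap end, so the net volume the pump must supply per unit advance equals the rod cross-section area.
Rod cross-section A_rod = π/4 × (3.25 in)² = 8.296 in^2
v = Q_pump / A_rod

v ≈ 2.91 in/s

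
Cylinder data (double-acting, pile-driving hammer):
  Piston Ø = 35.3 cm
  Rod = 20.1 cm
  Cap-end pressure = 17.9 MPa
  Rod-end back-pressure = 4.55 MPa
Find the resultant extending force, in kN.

Cap-side area A_cap = π/4 × (35.3 cm)² = 978.7 cm^2
Rod-side annular area A_ann = π/4 × (35.3² − 20.1²) = 661.4 cm^2
Net thrust = P_cap·A_cap − P_rod·A_ann = 1752 kN − 300.9 kN

F ≈ 1450 kN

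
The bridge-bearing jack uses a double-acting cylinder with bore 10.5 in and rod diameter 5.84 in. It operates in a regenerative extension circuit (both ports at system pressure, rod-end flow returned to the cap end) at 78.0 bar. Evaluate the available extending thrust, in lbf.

F ≈ 30300 lbf

With equal pressure on both faces, forces on the annular region cancel; the net push is pressure × rod cross-section.
Rod cross-section A_rod = π/4 × (5.84 in)² = 26.79 in^2
F = P × A_rod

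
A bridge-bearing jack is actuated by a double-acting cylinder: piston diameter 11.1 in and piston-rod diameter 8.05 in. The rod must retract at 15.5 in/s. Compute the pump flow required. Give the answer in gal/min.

Q ≈ 185 gal/min

Rod-side annular area A_ann = π/4 × (11.1² − 8.05²) = 45.87 in^2
Q = A × v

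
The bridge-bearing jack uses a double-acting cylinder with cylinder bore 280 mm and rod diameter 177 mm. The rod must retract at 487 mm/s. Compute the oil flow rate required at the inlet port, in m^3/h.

Q ≈ 64.8 m^3/h

Rod-side annular area A_ann = π/4 × (280² − 177²) = 36970 mm^2
Q = A × v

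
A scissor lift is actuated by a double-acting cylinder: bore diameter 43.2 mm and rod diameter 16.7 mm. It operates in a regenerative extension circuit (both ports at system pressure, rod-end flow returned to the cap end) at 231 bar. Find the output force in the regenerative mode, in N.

F ≈ 5060 N

With equal pressure on both faces, forces on the annular region cancel; the net push is pressure × rod cross-section.
Rod cross-section A_rod = π/4 × (16.7 mm)² = 219.0 mm^2
F = P × A_rod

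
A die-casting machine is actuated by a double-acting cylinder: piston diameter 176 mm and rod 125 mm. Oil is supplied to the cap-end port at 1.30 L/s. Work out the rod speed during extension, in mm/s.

Cap-side area A_cap = π/4 × (176 mm)² = 24330 mm^2
v = Q / A

v ≈ 53.4 mm/s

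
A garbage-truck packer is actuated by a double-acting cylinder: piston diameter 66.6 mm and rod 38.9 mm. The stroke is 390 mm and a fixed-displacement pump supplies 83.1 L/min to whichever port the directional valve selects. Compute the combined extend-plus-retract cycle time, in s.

Cap-side area A_cap = π/4 × (66.6 mm)² = 3484 mm^2
Rod-side annular area A_ann = π/4 × (66.6² − 38.9²) = 2295 mm^2
t_ext = A_cap·L/Q = 0.9810 s
t_ret = A_ann·L/Q = 0.6463 s
t_cycle = t_ext + t_ret

t ≈ 1.63 s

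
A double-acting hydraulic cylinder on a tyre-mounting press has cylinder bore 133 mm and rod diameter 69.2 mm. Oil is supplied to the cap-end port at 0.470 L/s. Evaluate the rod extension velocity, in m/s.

Cap-side area A_cap = π/4 × (133 mm)² = 13890 mm^2
v = Q / A

v ≈ 0.0338 m/s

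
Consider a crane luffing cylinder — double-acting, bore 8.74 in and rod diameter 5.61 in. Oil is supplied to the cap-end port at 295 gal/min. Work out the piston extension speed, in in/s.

Cap-side area A_cap = π/4 × (8.74 in)² = 59.99 in^2
v = Q / A

v ≈ 18.9 in/s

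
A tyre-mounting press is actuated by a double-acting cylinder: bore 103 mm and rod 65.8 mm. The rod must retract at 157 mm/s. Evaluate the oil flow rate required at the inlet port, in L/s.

Rod-side annular area A_ann = π/4 × (103² − 65.8²) = 4932 mm^2
Q = A × v

Q ≈ 0.774 L/s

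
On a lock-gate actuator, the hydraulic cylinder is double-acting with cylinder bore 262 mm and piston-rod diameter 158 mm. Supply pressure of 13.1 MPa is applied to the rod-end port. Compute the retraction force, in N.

F ≈ 4.49e5 N

Rod-side annular area A_ann = π/4 × (262² − 158²) = 34310 mm^2
On retraction the pressure acts on the annular area (bore minus rod).
F = P × A_ann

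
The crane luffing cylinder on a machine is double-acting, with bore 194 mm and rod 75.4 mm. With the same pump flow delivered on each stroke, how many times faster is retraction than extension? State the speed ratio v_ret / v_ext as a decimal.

v_ret/v_ext ≈ 1.18

Cap-side area A_cap = π/4 × (194 mm)² = 29560 mm^2
Rod-side annular area A_ann = π/4 × (194² − 75.4²) = 25090 mm^2
For equal Q, v ∝ 1/A, so v_ret/v_ext = A_cap/A_ann.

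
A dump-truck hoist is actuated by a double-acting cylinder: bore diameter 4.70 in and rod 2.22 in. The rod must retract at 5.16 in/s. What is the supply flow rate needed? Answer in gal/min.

Rod-side annular area A_ann = π/4 × (4.70² − 2.22²) = 13.48 in^2
Q = A × v

Q ≈ 18.1 gal/min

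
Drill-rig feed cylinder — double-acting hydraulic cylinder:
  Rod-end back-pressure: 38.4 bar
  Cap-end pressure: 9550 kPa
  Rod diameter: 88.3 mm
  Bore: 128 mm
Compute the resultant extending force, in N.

F ≈ 97000 N

Cap-side area A_cap = π/4 × (128 mm)² = 12870 mm^2
Rod-side annular area A_ann = π/4 × (128² − 88.3²) = 6744 mm^2
Net thrust = P_cap·A_cap − P_rod·A_ann = 1.229e5 N − 25900 N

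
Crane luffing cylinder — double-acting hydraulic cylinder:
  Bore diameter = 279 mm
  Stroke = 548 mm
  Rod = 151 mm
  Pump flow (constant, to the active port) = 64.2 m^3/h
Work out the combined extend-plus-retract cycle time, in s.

Cap-side area A_cap = π/4 × (279 mm)² = 61140 mm^2
Rod-side annular area A_ann = π/4 × (279² − 151²) = 43230 mm^2
t_ext = A_cap·L/Q = 1.879 s
t_ret = A_ann·L/Q = 1.328 s
t_cycle = t_ext + t_ret

t ≈ 3.21 s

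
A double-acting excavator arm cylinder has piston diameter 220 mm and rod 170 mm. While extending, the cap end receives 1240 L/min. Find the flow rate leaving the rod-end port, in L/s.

Cap-side area A_cap = π/4 × (220 mm)² = 38010 mm^2
Rod-side annular area A_ann = π/4 × (220² − 170²) = 15320 mm^2
Piston speed v = Q_in/A_cap; rod-end outflow Q_out = v × A_ann = Q_in × A_ann/A_cap.

Q_out ≈ 8.33 L/s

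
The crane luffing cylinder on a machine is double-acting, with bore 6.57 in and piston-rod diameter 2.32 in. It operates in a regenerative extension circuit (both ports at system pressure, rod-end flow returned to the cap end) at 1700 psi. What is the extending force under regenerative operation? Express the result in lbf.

With equal pressure on both faces, forces on the annular region cancel; the net push is pressure × rod cross-section.
Rod cross-section A_rod = π/4 × (2.32 in)² = 4.227 in^2
F = P × A_rod

F ≈ 7190 lbf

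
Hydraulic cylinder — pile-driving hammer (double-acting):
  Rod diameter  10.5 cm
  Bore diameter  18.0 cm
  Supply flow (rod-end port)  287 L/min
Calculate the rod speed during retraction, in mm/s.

v ≈ 285 mm/s

Rod-side annular area A_ann = π/4 × (18.0² − 10.5²) = 167.9 cm^2
Flow into the rod-end port fills the annular volume.
v = Q / A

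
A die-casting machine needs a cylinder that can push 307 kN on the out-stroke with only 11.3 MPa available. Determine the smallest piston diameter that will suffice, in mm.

D ≈ 186 mm

Extension force acts on the full piston face: F = P × (π/4)D².
D = √(4F / (πP)) = √(4 × 307 kN / (π × 11.3 MPa))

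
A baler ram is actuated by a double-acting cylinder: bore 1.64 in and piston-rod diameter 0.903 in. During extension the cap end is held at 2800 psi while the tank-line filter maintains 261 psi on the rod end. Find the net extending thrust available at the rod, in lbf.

Cap-side area A_cap = π/4 × (1.64 in)² = 2.112 in^2
Rod-side annular area A_ann = π/4 × (1.64² − 0.903²) = 1.472 in^2
Net thrust = P_cap·A_cap − P_rod·A_ann = 5915 lbf − 384.2 lbf

F ≈ 5530 lbf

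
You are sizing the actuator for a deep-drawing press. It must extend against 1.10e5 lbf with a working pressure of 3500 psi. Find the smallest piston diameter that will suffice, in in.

D ≈ 6.33 in

Extension force acts on the full piston face: F = P × (π/4)D².
D = √(4F / (πP)) = √(4 × 1.10e5 lbf / (π × 3500 psi))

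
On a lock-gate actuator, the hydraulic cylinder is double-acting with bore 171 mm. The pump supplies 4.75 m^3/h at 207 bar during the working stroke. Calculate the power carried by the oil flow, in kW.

W ≈ 27.3 kW

Hydraulic power = P × Q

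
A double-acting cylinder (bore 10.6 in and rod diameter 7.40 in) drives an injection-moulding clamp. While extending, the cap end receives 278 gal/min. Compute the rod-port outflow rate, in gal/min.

Cap-side area A_cap = π/4 × (10.6 in)² = 88.25 in^2
Rod-side annular area A_ann = π/4 × (10.6² − 7.40²) = 45.24 in^2
Piston speed v = Q_in/A_cap; rod-end outflow Q_out = v × A_ann = Q_in × A_ann/A_cap.

Q_out ≈ 143 gal/min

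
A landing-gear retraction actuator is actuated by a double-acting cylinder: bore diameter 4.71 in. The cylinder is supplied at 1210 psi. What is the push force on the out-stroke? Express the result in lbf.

F ≈ 21100 lbf

Cap-side area A_cap = π/4 × (4.71 in)² = 17.42 in^2
F = P × A_cap = 1210 psi × A_cap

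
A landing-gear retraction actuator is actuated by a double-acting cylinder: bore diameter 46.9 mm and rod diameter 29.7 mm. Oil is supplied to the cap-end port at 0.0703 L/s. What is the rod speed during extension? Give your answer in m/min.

Cap-side area A_cap = π/4 × (46.9 mm)² = 1728 mm^2
v = Q / A

v ≈ 2.44 m/min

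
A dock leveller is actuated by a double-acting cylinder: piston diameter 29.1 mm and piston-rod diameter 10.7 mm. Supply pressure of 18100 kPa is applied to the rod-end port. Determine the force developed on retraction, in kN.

Rod-side annular area A_ann = π/4 × (29.1² − 10.7²) = 575.2 mm^2
On retraction the pressure acts on the annular area (bore minus rod).
F = P × A_ann

F ≈ 10.4 kN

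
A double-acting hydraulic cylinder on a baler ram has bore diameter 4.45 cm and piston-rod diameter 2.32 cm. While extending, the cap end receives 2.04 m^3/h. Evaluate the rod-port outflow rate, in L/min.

Cap-side area A_cap = π/4 × (4.45 cm)² = 15.55 cm^2
Rod-side annular area A_ann = π/4 × (4.45² − 2.32²) = 11.33 cm^2
Piston speed v = Q_in/A_cap; rod-end outflow Q_out = v × A_ann = Q_in × A_ann/A_cap.

Q_out ≈ 24.8 L/min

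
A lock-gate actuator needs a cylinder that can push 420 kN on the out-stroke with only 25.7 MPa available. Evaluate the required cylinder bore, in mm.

D ≈ 144 mm

Extension force acts on the full piston face: F = P × (π/4)D².
D = √(4F / (πP)) = √(4 × 420 kN / (π × 25.7 MPa))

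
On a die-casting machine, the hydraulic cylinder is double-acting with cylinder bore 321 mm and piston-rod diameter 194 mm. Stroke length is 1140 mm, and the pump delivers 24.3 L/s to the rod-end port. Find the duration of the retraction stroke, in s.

t ≈ 2.41 s

Rod-side annular area A_ann = π/4 × (321² − 194²) = 51370 mm^2
Swept volume V = A × L; t = V / Q = A·L / Q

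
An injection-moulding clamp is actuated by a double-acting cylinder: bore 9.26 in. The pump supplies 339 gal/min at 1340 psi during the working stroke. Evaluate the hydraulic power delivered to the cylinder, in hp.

W ≈ 265 hp

Hydraulic power = P × Q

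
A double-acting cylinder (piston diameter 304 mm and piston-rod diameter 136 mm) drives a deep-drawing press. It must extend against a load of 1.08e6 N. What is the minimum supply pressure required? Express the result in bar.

Cap-side area A_cap = π/4 × (304 mm)² = 72580 mm^2
P = F / A = 1.08e6 N / A

P ≈ 149 bar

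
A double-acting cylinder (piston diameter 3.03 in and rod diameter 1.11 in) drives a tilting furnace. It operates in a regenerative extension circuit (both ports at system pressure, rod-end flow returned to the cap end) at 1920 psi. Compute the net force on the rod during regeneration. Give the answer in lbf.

With equal pressure on both faces, forces on the annular region cancel; the net push is pressure × rod cross-section.
Rod cross-section A_rod = π/4 × (1.11 in)² = 0.9677 in^2
F = P × A_rod

F ≈ 1860 lbf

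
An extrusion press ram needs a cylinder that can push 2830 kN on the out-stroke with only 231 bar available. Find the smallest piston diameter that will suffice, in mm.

D ≈ 395 mm

Extension force acts on the full piston face: F = P × (π/4)D².
D = √(4F / (πP)) = √(4 × 2830 kN / (π × 231 bar))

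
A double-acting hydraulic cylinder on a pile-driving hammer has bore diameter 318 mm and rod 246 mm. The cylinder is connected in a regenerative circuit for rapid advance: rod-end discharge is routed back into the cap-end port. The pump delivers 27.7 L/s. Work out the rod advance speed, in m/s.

v ≈ 0.583 m/s

In regeneration the rod-end outflow joins the pump flow into the cap end, so the net volume the pump must supply per unit advance equals the rod cross-section area.
Rod cross-section A_rod = π/4 × (246 mm)² = 47530 mm^2
v = Q_pump / A_rod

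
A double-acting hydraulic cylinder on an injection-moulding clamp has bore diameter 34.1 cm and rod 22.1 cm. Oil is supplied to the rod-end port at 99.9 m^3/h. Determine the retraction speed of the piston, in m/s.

Rod-side annular area A_ann = π/4 × (34.1² − 22.1²) = 529.7 cm^2
Flow into the rod-end port fills the annular volume.
v = Q / A

v ≈ 0.524 m/s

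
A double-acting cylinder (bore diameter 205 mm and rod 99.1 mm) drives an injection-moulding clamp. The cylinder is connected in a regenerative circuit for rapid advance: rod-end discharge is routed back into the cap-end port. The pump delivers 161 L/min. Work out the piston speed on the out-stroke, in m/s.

v ≈ 0.348 m/s

In regeneration the rod-end outflow joins the pump flow into the cap end, so the net volume the pump must supply per unit advance equals the rod cross-section area.
Rod cross-section A_rod = π/4 × (99.1 mm)² = 7713 mm^2
v = Q_pump / A_rod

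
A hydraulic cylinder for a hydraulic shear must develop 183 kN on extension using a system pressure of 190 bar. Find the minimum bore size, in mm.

Extension force acts on the full piston face: F = P × (π/4)D².
D = √(4F / (πP)) = √(4 × 183 kN / (π × 190 bar))

D ≈ 111 mm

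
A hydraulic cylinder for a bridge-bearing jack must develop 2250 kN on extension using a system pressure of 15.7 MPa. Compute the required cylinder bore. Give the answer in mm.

Extension force acts on the full piston face: F = P × (π/4)D².
D = √(4F / (πP)) = √(4 × 2250 kN / (π × 15.7 MPa))

D ≈ 427 mm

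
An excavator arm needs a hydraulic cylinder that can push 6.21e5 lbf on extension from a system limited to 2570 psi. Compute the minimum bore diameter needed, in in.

D ≈ 17.5 in

Extension force acts on the full piston face: F = P × (π/4)D².
D = √(4F / (πP)) = √(4 × 6.21e5 lbf / (π × 2570 psi))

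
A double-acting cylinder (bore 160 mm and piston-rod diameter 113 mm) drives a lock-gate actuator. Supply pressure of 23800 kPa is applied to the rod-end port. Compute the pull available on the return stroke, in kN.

F ≈ 240 kN

Rod-side annular area A_ann = π/4 × (160² − 113²) = 10080 mm^2
On retraction the pressure acts on the annular area (bore minus rod).
F = P × A_ann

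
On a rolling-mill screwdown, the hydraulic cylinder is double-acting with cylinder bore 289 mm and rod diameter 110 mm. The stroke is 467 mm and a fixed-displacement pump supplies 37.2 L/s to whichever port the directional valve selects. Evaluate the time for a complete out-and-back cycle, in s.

t ≈ 1.53 s

Cap-side area A_cap = π/4 × (289 mm)² = 65600 mm^2
Rod-side annular area A_ann = π/4 × (289² − 110²) = 56090 mm^2
t_ext = A_cap·L/Q = 0.8235 s
t_ret = A_ann·L/Q = 0.7042 s
t_cycle = t_ext + t_ret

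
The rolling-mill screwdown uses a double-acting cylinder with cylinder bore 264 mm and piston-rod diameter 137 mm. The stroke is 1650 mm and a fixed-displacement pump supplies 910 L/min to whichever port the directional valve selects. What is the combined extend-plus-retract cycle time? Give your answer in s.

t ≈ 10.3 s

Cap-side area A_cap = π/4 × (264 mm)² = 54740 mm^2
Rod-side annular area A_ann = π/4 × (264² − 137²) = 40000 mm^2
t_ext = A_cap·L/Q = 5.955 s
t_ret = A_ann·L/Q = 4.351 s
t_cycle = t_ext + t_ret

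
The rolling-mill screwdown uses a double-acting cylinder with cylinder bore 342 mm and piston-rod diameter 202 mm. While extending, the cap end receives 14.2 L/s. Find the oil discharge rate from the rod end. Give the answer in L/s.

Q_out ≈ 9.25 L/s

Cap-side area A_cap = π/4 × (342 mm)² = 91860 mm^2
Rod-side annular area A_ann = π/4 × (342² − 202²) = 59820 mm^2
Piston speed v = Q_in/A_cap; rod-end outflow Q_out = v × A_ann = Q_in × A_ann/A_cap.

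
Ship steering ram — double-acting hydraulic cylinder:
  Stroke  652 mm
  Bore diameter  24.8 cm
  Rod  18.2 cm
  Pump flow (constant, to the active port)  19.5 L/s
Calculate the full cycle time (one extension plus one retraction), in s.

t ≈ 2.36 s

Cap-side area A_cap = π/4 × (24.8 cm)² = 483.1 cm^2
Rod-side annular area A_ann = π/4 × (24.8² − 18.2²) = 222.9 cm^2
t_ext = A_cap·L/Q = 1.615 s
t_ret = A_ann·L/Q = 0.7453 s
t_cycle = t_ext + t_ret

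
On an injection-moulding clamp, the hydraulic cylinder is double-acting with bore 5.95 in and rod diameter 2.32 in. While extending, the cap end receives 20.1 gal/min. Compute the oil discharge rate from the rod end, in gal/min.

Cap-side area A_cap = π/4 × (5.95 in)² = 27.81 in^2
Rod-side annular area A_ann = π/4 × (5.95² − 2.32²) = 23.58 in^2
Piston speed v = Q_in/A_cap; rod-end outflow Q_out = v × A_ann = Q_in × A_ann/A_cap.

Q_out ≈ 17.0 gal/min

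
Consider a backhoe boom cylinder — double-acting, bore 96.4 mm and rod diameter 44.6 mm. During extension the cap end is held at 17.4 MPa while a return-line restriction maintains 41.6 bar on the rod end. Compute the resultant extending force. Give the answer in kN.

Cap-side area A_cap = π/4 × (96.4 mm)² = 7299 mm^2
Rod-side annular area A_ann = π/4 × (96.4² − 44.6²) = 5736 mm^2
Net thrust = P_cap·A_cap − P_rod·A_ann = 127.0 kN − 23.86 kN

F ≈ 103 kN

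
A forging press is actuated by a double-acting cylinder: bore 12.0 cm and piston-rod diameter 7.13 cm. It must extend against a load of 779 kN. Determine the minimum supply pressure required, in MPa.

Cap-side area A_cap = π/4 × (12.0 cm)² = 113.1 cm^2
P = F / A = 779 kN / A

P ≈ 68.9 MPa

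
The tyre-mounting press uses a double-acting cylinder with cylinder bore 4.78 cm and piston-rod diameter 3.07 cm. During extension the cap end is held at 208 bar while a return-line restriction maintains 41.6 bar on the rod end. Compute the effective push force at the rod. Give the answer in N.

Cap-side area A_cap = π/4 × (4.78 cm)² = 17.95 cm^2
Rod-side annular area A_ann = π/4 × (4.78² − 3.07²) = 10.54 cm^2
Net thrust = P_cap·A_cap − P_rod·A_ann = 37330 N − 4386 N

F ≈ 32900 N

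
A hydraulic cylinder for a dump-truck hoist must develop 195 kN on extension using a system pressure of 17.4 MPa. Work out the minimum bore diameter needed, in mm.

Extension force acts on the full piston face: F = P × (π/4)D².
D = √(4F / (πP)) = √(4 × 195 kN / (π × 17.4 MPa))

D ≈ 119 mm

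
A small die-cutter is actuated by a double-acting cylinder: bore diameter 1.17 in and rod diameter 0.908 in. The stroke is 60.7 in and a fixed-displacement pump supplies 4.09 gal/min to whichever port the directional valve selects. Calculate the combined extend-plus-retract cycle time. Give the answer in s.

Cap-side area A_cap = π/4 × (1.17 in)² = 1.075 in^2
Rod-side annular area A_ann = π/4 × (1.17² − 0.908²) = 0.4276 in^2
t_ext = A_cap·L/Q = 4.144 s
t_ret = A_ann·L/Q = 1.648 s
t_cycle = t_ext + t_ret

t ≈ 5.79 s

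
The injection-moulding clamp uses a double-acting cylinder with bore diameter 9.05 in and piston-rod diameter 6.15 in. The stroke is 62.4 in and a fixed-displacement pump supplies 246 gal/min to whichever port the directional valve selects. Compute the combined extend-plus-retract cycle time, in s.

Cap-side area A_cap = π/4 × (9.05 in)² = 64.33 in^2
Rod-side annular area A_ann = π/4 × (9.05² − 6.15²) = 34.62 in^2
t_ext = A_cap·L/Q = 4.238 s
t_ret = A_ann·L/Q = 2.281 s
t_cycle = t_ext + t_ret

t ≈ 6.52 s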